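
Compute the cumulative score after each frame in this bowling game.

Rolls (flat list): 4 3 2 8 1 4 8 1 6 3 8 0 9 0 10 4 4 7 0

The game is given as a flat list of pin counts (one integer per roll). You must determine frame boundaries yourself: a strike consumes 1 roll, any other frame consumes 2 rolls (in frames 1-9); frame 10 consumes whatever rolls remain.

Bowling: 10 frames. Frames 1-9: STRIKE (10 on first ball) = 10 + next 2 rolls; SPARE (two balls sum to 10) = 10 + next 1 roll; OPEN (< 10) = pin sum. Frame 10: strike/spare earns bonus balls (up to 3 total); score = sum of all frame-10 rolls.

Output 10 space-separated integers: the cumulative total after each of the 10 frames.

Frame 1: OPEN (4+3=7). Cumulative: 7
Frame 2: SPARE (2+8=10). 10 + next roll (1) = 11. Cumulative: 18
Frame 3: OPEN (1+4=5). Cumulative: 23
Frame 4: OPEN (8+1=9). Cumulative: 32
Frame 5: OPEN (6+3=9). Cumulative: 41
Frame 6: OPEN (8+0=8). Cumulative: 49
Frame 7: OPEN (9+0=9). Cumulative: 58
Frame 8: STRIKE. 10 + next two rolls (4+4) = 18. Cumulative: 76
Frame 9: OPEN (4+4=8). Cumulative: 84
Frame 10: OPEN. Sum of all frame-10 rolls (7+0) = 7. Cumulative: 91

Answer: 7 18 23 32 41 49 58 76 84 91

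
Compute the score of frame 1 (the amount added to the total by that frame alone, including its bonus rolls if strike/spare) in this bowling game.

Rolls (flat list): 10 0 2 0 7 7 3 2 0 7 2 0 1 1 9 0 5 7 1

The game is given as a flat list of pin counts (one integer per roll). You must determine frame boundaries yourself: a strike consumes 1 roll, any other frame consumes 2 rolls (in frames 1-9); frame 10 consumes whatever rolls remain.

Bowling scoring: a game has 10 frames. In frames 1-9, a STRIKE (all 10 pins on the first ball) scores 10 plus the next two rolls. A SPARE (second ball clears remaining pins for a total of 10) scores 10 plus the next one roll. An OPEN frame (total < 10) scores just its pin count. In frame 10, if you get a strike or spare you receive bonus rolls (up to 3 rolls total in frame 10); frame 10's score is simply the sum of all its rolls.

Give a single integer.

Answer: 12

Derivation:
Frame 1: STRIKE. 10 + next two rolls (0+2) = 12. Cumulative: 12
Frame 2: OPEN (0+2=2). Cumulative: 14
Frame 3: OPEN (0+7=7). Cumulative: 21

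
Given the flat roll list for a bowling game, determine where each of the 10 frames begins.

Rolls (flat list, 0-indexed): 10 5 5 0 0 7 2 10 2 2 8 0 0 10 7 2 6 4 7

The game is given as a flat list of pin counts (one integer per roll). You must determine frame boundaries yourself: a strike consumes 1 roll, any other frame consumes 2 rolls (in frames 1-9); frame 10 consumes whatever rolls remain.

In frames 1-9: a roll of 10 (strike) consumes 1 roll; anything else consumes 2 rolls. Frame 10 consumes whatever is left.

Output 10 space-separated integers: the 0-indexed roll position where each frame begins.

Frame 1 starts at roll index 0: roll=10 (strike), consumes 1 roll
Frame 2 starts at roll index 1: rolls=5,5 (sum=10), consumes 2 rolls
Frame 3 starts at roll index 3: rolls=0,0 (sum=0), consumes 2 rolls
Frame 4 starts at roll index 5: rolls=7,2 (sum=9), consumes 2 rolls
Frame 5 starts at roll index 7: roll=10 (strike), consumes 1 roll
Frame 6 starts at roll index 8: rolls=2,2 (sum=4), consumes 2 rolls
Frame 7 starts at roll index 10: rolls=8,0 (sum=8), consumes 2 rolls
Frame 8 starts at roll index 12: rolls=0,10 (sum=10), consumes 2 rolls
Frame 9 starts at roll index 14: rolls=7,2 (sum=9), consumes 2 rolls
Frame 10 starts at roll index 16: 3 remaining rolls

Answer: 0 1 3 5 7 8 10 12 14 16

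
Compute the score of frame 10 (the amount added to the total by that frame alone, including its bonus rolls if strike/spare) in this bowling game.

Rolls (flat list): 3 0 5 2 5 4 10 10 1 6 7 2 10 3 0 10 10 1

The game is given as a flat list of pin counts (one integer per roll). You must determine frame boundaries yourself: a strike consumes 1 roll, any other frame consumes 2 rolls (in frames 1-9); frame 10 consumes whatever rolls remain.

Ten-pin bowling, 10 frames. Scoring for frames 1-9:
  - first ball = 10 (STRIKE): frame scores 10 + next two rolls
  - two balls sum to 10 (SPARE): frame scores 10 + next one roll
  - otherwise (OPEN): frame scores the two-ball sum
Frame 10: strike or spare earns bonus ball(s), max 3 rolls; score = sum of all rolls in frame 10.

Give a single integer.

Frame 1: OPEN (3+0=3). Cumulative: 3
Frame 2: OPEN (5+2=7). Cumulative: 10
Frame 3: OPEN (5+4=9). Cumulative: 19
Frame 4: STRIKE. 10 + next two rolls (10+1) = 21. Cumulative: 40
Frame 5: STRIKE. 10 + next two rolls (1+6) = 17. Cumulative: 57
Frame 6: OPEN (1+6=7). Cumulative: 64
Frame 7: OPEN (7+2=9). Cumulative: 73
Frame 8: STRIKE. 10 + next two rolls (3+0) = 13. Cumulative: 86
Frame 9: OPEN (3+0=3). Cumulative: 89
Frame 10: STRIKE. Sum of all frame-10 rolls (10+10+1) = 21. Cumulative: 110

Answer: 21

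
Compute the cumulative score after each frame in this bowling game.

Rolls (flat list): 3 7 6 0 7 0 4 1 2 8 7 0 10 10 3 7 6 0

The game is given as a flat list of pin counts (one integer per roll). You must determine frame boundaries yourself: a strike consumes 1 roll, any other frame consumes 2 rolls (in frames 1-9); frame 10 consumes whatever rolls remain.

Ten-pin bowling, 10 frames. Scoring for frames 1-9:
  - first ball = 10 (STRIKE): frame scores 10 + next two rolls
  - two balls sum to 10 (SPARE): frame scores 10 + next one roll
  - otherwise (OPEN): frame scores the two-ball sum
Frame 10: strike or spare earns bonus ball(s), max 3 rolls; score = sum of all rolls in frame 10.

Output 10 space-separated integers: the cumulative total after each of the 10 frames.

Frame 1: SPARE (3+7=10). 10 + next roll (6) = 16. Cumulative: 16
Frame 2: OPEN (6+0=6). Cumulative: 22
Frame 3: OPEN (7+0=7). Cumulative: 29
Frame 4: OPEN (4+1=5). Cumulative: 34
Frame 5: SPARE (2+8=10). 10 + next roll (7) = 17. Cumulative: 51
Frame 6: OPEN (7+0=7). Cumulative: 58
Frame 7: STRIKE. 10 + next two rolls (10+3) = 23. Cumulative: 81
Frame 8: STRIKE. 10 + next two rolls (3+7) = 20. Cumulative: 101
Frame 9: SPARE (3+7=10). 10 + next roll (6) = 16. Cumulative: 117
Frame 10: OPEN. Sum of all frame-10 rolls (6+0) = 6. Cumulative: 123

Answer: 16 22 29 34 51 58 81 101 117 123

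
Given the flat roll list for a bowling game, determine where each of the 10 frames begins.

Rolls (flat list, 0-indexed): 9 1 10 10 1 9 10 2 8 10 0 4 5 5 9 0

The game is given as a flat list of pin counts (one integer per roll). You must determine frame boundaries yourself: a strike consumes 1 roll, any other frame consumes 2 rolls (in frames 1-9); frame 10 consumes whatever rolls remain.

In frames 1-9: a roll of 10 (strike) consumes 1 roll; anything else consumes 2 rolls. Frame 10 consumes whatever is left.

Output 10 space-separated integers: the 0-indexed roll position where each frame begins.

Frame 1 starts at roll index 0: rolls=9,1 (sum=10), consumes 2 rolls
Frame 2 starts at roll index 2: roll=10 (strike), consumes 1 roll
Frame 3 starts at roll index 3: roll=10 (strike), consumes 1 roll
Frame 4 starts at roll index 4: rolls=1,9 (sum=10), consumes 2 rolls
Frame 5 starts at roll index 6: roll=10 (strike), consumes 1 roll
Frame 6 starts at roll index 7: rolls=2,8 (sum=10), consumes 2 rolls
Frame 7 starts at roll index 9: roll=10 (strike), consumes 1 roll
Frame 8 starts at roll index 10: rolls=0,4 (sum=4), consumes 2 rolls
Frame 9 starts at roll index 12: rolls=5,5 (sum=10), consumes 2 rolls
Frame 10 starts at roll index 14: 2 remaining rolls

Answer: 0 2 3 4 6 7 9 10 12 14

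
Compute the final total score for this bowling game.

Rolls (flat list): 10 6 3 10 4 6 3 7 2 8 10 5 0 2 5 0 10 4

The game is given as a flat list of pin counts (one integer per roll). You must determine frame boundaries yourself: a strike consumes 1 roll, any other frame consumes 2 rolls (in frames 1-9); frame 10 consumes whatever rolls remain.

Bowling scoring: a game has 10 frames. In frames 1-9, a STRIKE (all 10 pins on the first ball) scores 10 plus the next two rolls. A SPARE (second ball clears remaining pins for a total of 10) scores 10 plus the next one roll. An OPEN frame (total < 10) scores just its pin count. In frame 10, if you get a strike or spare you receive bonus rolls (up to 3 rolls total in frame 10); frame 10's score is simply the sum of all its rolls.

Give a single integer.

Frame 1: STRIKE. 10 + next two rolls (6+3) = 19. Cumulative: 19
Frame 2: OPEN (6+3=9). Cumulative: 28
Frame 3: STRIKE. 10 + next two rolls (4+6) = 20. Cumulative: 48
Frame 4: SPARE (4+6=10). 10 + next roll (3) = 13. Cumulative: 61
Frame 5: SPARE (3+7=10). 10 + next roll (2) = 12. Cumulative: 73
Frame 6: SPARE (2+8=10). 10 + next roll (10) = 20. Cumulative: 93
Frame 7: STRIKE. 10 + next two rolls (5+0) = 15. Cumulative: 108
Frame 8: OPEN (5+0=5). Cumulative: 113
Frame 9: OPEN (2+5=7). Cumulative: 120
Frame 10: SPARE. Sum of all frame-10 rolls (0+10+4) = 14. Cumulative: 134

Answer: 134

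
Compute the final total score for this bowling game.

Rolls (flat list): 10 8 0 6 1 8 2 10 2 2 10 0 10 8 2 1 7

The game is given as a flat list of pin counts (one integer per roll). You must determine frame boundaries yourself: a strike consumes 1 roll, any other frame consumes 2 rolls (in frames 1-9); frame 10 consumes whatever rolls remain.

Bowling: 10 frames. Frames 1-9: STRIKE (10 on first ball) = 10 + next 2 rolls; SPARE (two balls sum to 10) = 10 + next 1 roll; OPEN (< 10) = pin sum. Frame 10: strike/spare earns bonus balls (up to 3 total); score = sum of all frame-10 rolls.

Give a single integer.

Answer: 128

Derivation:
Frame 1: STRIKE. 10 + next two rolls (8+0) = 18. Cumulative: 18
Frame 2: OPEN (8+0=8). Cumulative: 26
Frame 3: OPEN (6+1=7). Cumulative: 33
Frame 4: SPARE (8+2=10). 10 + next roll (10) = 20. Cumulative: 53
Frame 5: STRIKE. 10 + next two rolls (2+2) = 14. Cumulative: 67
Frame 6: OPEN (2+2=4). Cumulative: 71
Frame 7: STRIKE. 10 + next two rolls (0+10) = 20. Cumulative: 91
Frame 8: SPARE (0+10=10). 10 + next roll (8) = 18. Cumulative: 109
Frame 9: SPARE (8+2=10). 10 + next roll (1) = 11. Cumulative: 120
Frame 10: OPEN. Sum of all frame-10 rolls (1+7) = 8. Cumulative: 128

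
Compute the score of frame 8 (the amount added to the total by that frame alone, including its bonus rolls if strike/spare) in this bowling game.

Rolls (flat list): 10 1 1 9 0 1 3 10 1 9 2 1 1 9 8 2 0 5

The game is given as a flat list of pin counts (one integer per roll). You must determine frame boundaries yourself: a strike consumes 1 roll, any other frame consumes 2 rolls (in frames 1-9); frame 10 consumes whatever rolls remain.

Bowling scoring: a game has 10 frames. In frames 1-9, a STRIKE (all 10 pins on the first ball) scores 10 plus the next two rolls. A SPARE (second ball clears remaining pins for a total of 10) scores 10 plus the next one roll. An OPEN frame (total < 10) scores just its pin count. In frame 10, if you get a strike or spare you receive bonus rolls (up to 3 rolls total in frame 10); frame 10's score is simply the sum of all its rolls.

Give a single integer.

Answer: 18

Derivation:
Frame 1: STRIKE. 10 + next two rolls (1+1) = 12. Cumulative: 12
Frame 2: OPEN (1+1=2). Cumulative: 14
Frame 3: OPEN (9+0=9). Cumulative: 23
Frame 4: OPEN (1+3=4). Cumulative: 27
Frame 5: STRIKE. 10 + next two rolls (1+9) = 20. Cumulative: 47
Frame 6: SPARE (1+9=10). 10 + next roll (2) = 12. Cumulative: 59
Frame 7: OPEN (2+1=3). Cumulative: 62
Frame 8: SPARE (1+9=10). 10 + next roll (8) = 18. Cumulative: 80
Frame 9: SPARE (8+2=10). 10 + next roll (0) = 10. Cumulative: 90
Frame 10: OPEN. Sum of all frame-10 rolls (0+5) = 5. Cumulative: 95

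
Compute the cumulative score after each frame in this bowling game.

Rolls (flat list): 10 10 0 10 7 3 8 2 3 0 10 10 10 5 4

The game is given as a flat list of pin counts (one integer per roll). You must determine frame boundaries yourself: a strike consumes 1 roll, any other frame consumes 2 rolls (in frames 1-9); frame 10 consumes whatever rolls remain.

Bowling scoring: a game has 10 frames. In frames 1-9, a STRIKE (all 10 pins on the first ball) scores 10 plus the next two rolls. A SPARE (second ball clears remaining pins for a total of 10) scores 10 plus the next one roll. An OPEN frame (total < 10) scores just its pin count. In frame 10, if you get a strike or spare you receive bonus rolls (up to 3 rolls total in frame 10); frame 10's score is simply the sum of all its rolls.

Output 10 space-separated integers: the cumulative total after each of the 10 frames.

Frame 1: STRIKE. 10 + next two rolls (10+0) = 20. Cumulative: 20
Frame 2: STRIKE. 10 + next two rolls (0+10) = 20. Cumulative: 40
Frame 3: SPARE (0+10=10). 10 + next roll (7) = 17. Cumulative: 57
Frame 4: SPARE (7+3=10). 10 + next roll (8) = 18. Cumulative: 75
Frame 5: SPARE (8+2=10). 10 + next roll (3) = 13. Cumulative: 88
Frame 6: OPEN (3+0=3). Cumulative: 91
Frame 7: STRIKE. 10 + next two rolls (10+10) = 30. Cumulative: 121
Frame 8: STRIKE. 10 + next two rolls (10+5) = 25. Cumulative: 146
Frame 9: STRIKE. 10 + next two rolls (5+4) = 19. Cumulative: 165
Frame 10: OPEN. Sum of all frame-10 rolls (5+4) = 9. Cumulative: 174

Answer: 20 40 57 75 88 91 121 146 165 174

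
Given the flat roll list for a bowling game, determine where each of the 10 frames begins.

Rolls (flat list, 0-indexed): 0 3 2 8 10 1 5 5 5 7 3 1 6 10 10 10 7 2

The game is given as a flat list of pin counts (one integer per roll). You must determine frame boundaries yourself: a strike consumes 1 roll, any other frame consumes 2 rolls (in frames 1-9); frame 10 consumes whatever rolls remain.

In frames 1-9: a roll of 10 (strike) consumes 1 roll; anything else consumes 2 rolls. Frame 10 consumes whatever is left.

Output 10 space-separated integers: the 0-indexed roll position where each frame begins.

Answer: 0 2 4 5 7 9 11 13 14 15

Derivation:
Frame 1 starts at roll index 0: rolls=0,3 (sum=3), consumes 2 rolls
Frame 2 starts at roll index 2: rolls=2,8 (sum=10), consumes 2 rolls
Frame 3 starts at roll index 4: roll=10 (strike), consumes 1 roll
Frame 4 starts at roll index 5: rolls=1,5 (sum=6), consumes 2 rolls
Frame 5 starts at roll index 7: rolls=5,5 (sum=10), consumes 2 rolls
Frame 6 starts at roll index 9: rolls=7,3 (sum=10), consumes 2 rolls
Frame 7 starts at roll index 11: rolls=1,6 (sum=7), consumes 2 rolls
Frame 8 starts at roll index 13: roll=10 (strike), consumes 1 roll
Frame 9 starts at roll index 14: roll=10 (strike), consumes 1 roll
Frame 10 starts at roll index 15: 3 remaining rolls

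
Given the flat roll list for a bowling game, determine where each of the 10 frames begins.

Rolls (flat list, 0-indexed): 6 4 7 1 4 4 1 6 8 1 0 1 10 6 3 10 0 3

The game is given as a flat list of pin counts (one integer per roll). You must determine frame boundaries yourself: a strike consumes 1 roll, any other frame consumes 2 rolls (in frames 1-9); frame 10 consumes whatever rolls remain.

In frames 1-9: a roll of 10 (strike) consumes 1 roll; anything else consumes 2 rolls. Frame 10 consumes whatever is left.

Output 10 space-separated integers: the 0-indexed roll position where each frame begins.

Answer: 0 2 4 6 8 10 12 13 15 16

Derivation:
Frame 1 starts at roll index 0: rolls=6,4 (sum=10), consumes 2 rolls
Frame 2 starts at roll index 2: rolls=7,1 (sum=8), consumes 2 rolls
Frame 3 starts at roll index 4: rolls=4,4 (sum=8), consumes 2 rolls
Frame 4 starts at roll index 6: rolls=1,6 (sum=7), consumes 2 rolls
Frame 5 starts at roll index 8: rolls=8,1 (sum=9), consumes 2 rolls
Frame 6 starts at roll index 10: rolls=0,1 (sum=1), consumes 2 rolls
Frame 7 starts at roll index 12: roll=10 (strike), consumes 1 roll
Frame 8 starts at roll index 13: rolls=6,3 (sum=9), consumes 2 rolls
Frame 9 starts at roll index 15: roll=10 (strike), consumes 1 roll
Frame 10 starts at roll index 16: 2 remaining rolls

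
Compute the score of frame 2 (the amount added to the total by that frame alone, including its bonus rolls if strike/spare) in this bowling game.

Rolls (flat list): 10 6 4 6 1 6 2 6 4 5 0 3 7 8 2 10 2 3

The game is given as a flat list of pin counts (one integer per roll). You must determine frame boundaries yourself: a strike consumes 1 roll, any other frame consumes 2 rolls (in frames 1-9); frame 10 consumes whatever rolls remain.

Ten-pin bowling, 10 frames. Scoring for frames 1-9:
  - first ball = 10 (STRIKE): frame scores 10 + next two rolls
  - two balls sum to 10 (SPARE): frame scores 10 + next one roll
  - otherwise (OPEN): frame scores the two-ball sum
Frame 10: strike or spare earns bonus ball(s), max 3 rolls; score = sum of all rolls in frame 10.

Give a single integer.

Frame 1: STRIKE. 10 + next two rolls (6+4) = 20. Cumulative: 20
Frame 2: SPARE (6+4=10). 10 + next roll (6) = 16. Cumulative: 36
Frame 3: OPEN (6+1=7). Cumulative: 43
Frame 4: OPEN (6+2=8). Cumulative: 51

Answer: 16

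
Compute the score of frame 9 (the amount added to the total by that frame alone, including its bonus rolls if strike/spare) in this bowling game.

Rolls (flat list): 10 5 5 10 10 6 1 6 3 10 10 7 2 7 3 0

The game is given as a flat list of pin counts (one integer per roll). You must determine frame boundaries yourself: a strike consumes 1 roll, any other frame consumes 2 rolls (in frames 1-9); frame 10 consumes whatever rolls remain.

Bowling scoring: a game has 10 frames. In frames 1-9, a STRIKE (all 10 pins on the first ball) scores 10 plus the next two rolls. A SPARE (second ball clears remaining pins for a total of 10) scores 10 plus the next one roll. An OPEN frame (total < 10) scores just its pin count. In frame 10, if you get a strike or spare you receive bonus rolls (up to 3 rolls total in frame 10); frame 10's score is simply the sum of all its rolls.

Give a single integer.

Answer: 9

Derivation:
Frame 1: STRIKE. 10 + next two rolls (5+5) = 20. Cumulative: 20
Frame 2: SPARE (5+5=10). 10 + next roll (10) = 20. Cumulative: 40
Frame 3: STRIKE. 10 + next two rolls (10+6) = 26. Cumulative: 66
Frame 4: STRIKE. 10 + next two rolls (6+1) = 17. Cumulative: 83
Frame 5: OPEN (6+1=7). Cumulative: 90
Frame 6: OPEN (6+3=9). Cumulative: 99
Frame 7: STRIKE. 10 + next two rolls (10+7) = 27. Cumulative: 126
Frame 8: STRIKE. 10 + next two rolls (7+2) = 19. Cumulative: 145
Frame 9: OPEN (7+2=9). Cumulative: 154
Frame 10: SPARE. Sum of all frame-10 rolls (7+3+0) = 10. Cumulative: 164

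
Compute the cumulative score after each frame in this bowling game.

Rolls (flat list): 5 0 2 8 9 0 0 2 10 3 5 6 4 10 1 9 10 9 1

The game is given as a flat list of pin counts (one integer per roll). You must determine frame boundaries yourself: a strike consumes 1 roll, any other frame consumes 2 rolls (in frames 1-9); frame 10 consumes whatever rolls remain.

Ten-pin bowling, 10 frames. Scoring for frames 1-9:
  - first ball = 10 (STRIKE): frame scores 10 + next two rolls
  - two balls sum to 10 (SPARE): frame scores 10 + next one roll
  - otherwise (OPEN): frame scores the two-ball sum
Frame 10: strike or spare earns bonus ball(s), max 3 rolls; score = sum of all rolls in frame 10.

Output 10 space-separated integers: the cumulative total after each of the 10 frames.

Answer: 5 24 33 35 53 61 81 101 121 141

Derivation:
Frame 1: OPEN (5+0=5). Cumulative: 5
Frame 2: SPARE (2+8=10). 10 + next roll (9) = 19. Cumulative: 24
Frame 3: OPEN (9+0=9). Cumulative: 33
Frame 4: OPEN (0+2=2). Cumulative: 35
Frame 5: STRIKE. 10 + next two rolls (3+5) = 18. Cumulative: 53
Frame 6: OPEN (3+5=8). Cumulative: 61
Frame 7: SPARE (6+4=10). 10 + next roll (10) = 20. Cumulative: 81
Frame 8: STRIKE. 10 + next two rolls (1+9) = 20. Cumulative: 101
Frame 9: SPARE (1+9=10). 10 + next roll (10) = 20. Cumulative: 121
Frame 10: STRIKE. Sum of all frame-10 rolls (10+9+1) = 20. Cumulative: 141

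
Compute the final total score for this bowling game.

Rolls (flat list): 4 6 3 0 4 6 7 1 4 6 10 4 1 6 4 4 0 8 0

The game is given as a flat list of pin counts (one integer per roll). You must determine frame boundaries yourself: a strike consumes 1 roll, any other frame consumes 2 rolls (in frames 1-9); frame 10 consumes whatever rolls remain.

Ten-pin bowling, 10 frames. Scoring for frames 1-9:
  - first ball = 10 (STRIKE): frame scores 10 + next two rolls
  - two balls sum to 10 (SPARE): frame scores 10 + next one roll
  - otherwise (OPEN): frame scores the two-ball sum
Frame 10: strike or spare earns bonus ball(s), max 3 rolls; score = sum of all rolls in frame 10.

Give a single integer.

Answer: 107

Derivation:
Frame 1: SPARE (4+6=10). 10 + next roll (3) = 13. Cumulative: 13
Frame 2: OPEN (3+0=3). Cumulative: 16
Frame 3: SPARE (4+6=10). 10 + next roll (7) = 17. Cumulative: 33
Frame 4: OPEN (7+1=8). Cumulative: 41
Frame 5: SPARE (4+6=10). 10 + next roll (10) = 20. Cumulative: 61
Frame 6: STRIKE. 10 + next two rolls (4+1) = 15. Cumulative: 76
Frame 7: OPEN (4+1=5). Cumulative: 81
Frame 8: SPARE (6+4=10). 10 + next roll (4) = 14. Cumulative: 95
Frame 9: OPEN (4+0=4). Cumulative: 99
Frame 10: OPEN. Sum of all frame-10 rolls (8+0) = 8. Cumulative: 107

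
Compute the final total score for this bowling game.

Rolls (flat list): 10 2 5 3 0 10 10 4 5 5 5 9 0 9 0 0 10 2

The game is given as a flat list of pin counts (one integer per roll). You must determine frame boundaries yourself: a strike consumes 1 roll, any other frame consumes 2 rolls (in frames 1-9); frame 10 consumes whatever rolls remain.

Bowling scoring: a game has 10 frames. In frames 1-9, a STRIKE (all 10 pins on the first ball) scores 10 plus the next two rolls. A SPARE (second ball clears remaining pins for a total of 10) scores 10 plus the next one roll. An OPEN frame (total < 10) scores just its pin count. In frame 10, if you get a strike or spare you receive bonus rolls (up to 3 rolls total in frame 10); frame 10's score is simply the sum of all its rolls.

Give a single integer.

Answer: 128

Derivation:
Frame 1: STRIKE. 10 + next two rolls (2+5) = 17. Cumulative: 17
Frame 2: OPEN (2+5=7). Cumulative: 24
Frame 3: OPEN (3+0=3). Cumulative: 27
Frame 4: STRIKE. 10 + next two rolls (10+4) = 24. Cumulative: 51
Frame 5: STRIKE. 10 + next two rolls (4+5) = 19. Cumulative: 70
Frame 6: OPEN (4+5=9). Cumulative: 79
Frame 7: SPARE (5+5=10). 10 + next roll (9) = 19. Cumulative: 98
Frame 8: OPEN (9+0=9). Cumulative: 107
Frame 9: OPEN (9+0=9). Cumulative: 116
Frame 10: SPARE. Sum of all frame-10 rolls (0+10+2) = 12. Cumulative: 128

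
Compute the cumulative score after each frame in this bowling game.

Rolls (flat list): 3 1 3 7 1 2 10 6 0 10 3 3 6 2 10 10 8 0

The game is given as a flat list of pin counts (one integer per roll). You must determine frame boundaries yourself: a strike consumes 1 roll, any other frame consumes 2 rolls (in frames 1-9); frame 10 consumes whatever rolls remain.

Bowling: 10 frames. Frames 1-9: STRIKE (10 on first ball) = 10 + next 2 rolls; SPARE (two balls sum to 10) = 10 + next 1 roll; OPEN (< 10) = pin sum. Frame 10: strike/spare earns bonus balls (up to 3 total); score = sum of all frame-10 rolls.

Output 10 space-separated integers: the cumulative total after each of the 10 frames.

Answer: 4 15 18 34 40 56 62 70 98 116

Derivation:
Frame 1: OPEN (3+1=4). Cumulative: 4
Frame 2: SPARE (3+7=10). 10 + next roll (1) = 11. Cumulative: 15
Frame 3: OPEN (1+2=3). Cumulative: 18
Frame 4: STRIKE. 10 + next two rolls (6+0) = 16. Cumulative: 34
Frame 5: OPEN (6+0=6). Cumulative: 40
Frame 6: STRIKE. 10 + next two rolls (3+3) = 16. Cumulative: 56
Frame 7: OPEN (3+3=6). Cumulative: 62
Frame 8: OPEN (6+2=8). Cumulative: 70
Frame 9: STRIKE. 10 + next two rolls (10+8) = 28. Cumulative: 98
Frame 10: STRIKE. Sum of all frame-10 rolls (10+8+0) = 18. Cumulative: 116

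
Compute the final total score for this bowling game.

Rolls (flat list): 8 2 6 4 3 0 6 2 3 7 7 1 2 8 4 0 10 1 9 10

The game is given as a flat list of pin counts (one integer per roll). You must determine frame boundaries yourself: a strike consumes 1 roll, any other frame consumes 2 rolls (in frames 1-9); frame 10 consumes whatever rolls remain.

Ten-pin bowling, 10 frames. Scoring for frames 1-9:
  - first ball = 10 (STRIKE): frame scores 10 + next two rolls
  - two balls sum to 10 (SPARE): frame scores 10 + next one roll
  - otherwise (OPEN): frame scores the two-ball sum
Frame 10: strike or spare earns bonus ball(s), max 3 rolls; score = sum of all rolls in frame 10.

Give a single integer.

Answer: 123

Derivation:
Frame 1: SPARE (8+2=10). 10 + next roll (6) = 16. Cumulative: 16
Frame 2: SPARE (6+4=10). 10 + next roll (3) = 13. Cumulative: 29
Frame 3: OPEN (3+0=3). Cumulative: 32
Frame 4: OPEN (6+2=8). Cumulative: 40
Frame 5: SPARE (3+7=10). 10 + next roll (7) = 17. Cumulative: 57
Frame 6: OPEN (7+1=8). Cumulative: 65
Frame 7: SPARE (2+8=10). 10 + next roll (4) = 14. Cumulative: 79
Frame 8: OPEN (4+0=4). Cumulative: 83
Frame 9: STRIKE. 10 + next two rolls (1+9) = 20. Cumulative: 103
Frame 10: SPARE. Sum of all frame-10 rolls (1+9+10) = 20. Cumulative: 123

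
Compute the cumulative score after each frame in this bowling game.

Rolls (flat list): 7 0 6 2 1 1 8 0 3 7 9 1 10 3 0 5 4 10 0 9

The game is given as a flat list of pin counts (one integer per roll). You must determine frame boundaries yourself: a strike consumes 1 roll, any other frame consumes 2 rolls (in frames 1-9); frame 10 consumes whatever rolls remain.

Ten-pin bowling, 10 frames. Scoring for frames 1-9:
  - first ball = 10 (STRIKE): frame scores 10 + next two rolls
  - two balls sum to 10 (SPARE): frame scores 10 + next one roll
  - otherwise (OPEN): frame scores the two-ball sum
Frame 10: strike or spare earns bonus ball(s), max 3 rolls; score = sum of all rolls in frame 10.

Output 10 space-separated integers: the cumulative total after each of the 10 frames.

Answer: 7 15 17 25 44 64 77 80 89 108

Derivation:
Frame 1: OPEN (7+0=7). Cumulative: 7
Frame 2: OPEN (6+2=8). Cumulative: 15
Frame 3: OPEN (1+1=2). Cumulative: 17
Frame 4: OPEN (8+0=8). Cumulative: 25
Frame 5: SPARE (3+7=10). 10 + next roll (9) = 19. Cumulative: 44
Frame 6: SPARE (9+1=10). 10 + next roll (10) = 20. Cumulative: 64
Frame 7: STRIKE. 10 + next two rolls (3+0) = 13. Cumulative: 77
Frame 8: OPEN (3+0=3). Cumulative: 80
Frame 9: OPEN (5+4=9). Cumulative: 89
Frame 10: STRIKE. Sum of all frame-10 rolls (10+0+9) = 19. Cumulative: 108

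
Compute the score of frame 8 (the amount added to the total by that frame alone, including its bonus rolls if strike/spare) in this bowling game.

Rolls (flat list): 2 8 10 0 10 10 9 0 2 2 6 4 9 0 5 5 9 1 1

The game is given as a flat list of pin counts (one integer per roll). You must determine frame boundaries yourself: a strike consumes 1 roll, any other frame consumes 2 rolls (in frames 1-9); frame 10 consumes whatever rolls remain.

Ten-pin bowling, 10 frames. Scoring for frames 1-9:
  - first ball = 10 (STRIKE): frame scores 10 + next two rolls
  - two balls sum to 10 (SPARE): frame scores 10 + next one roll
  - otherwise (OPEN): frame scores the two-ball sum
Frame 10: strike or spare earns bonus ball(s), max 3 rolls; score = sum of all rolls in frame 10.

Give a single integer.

Frame 1: SPARE (2+8=10). 10 + next roll (10) = 20. Cumulative: 20
Frame 2: STRIKE. 10 + next two rolls (0+10) = 20. Cumulative: 40
Frame 3: SPARE (0+10=10). 10 + next roll (10) = 20. Cumulative: 60
Frame 4: STRIKE. 10 + next two rolls (9+0) = 19. Cumulative: 79
Frame 5: OPEN (9+0=9). Cumulative: 88
Frame 6: OPEN (2+2=4). Cumulative: 92
Frame 7: SPARE (6+4=10). 10 + next roll (9) = 19. Cumulative: 111
Frame 8: OPEN (9+0=9). Cumulative: 120
Frame 9: SPARE (5+5=10). 10 + next roll (9) = 19. Cumulative: 139
Frame 10: SPARE. Sum of all frame-10 rolls (9+1+1) = 11. Cumulative: 150

Answer: 9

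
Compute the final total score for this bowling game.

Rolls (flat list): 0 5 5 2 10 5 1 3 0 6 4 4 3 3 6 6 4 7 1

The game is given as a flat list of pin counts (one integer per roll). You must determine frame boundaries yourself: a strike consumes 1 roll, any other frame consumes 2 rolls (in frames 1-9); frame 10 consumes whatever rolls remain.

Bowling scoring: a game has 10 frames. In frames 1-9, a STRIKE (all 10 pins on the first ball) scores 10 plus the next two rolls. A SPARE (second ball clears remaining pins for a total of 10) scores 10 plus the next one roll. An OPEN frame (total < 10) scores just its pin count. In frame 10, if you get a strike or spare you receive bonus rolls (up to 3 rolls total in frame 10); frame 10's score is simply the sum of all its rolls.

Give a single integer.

Frame 1: OPEN (0+5=5). Cumulative: 5
Frame 2: OPEN (5+2=7). Cumulative: 12
Frame 3: STRIKE. 10 + next two rolls (5+1) = 16. Cumulative: 28
Frame 4: OPEN (5+1=6). Cumulative: 34
Frame 5: OPEN (3+0=3). Cumulative: 37
Frame 6: SPARE (6+4=10). 10 + next roll (4) = 14. Cumulative: 51
Frame 7: OPEN (4+3=7). Cumulative: 58
Frame 8: OPEN (3+6=9). Cumulative: 67
Frame 9: SPARE (6+4=10). 10 + next roll (7) = 17. Cumulative: 84
Frame 10: OPEN. Sum of all frame-10 rolls (7+1) = 8. Cumulative: 92

Answer: 92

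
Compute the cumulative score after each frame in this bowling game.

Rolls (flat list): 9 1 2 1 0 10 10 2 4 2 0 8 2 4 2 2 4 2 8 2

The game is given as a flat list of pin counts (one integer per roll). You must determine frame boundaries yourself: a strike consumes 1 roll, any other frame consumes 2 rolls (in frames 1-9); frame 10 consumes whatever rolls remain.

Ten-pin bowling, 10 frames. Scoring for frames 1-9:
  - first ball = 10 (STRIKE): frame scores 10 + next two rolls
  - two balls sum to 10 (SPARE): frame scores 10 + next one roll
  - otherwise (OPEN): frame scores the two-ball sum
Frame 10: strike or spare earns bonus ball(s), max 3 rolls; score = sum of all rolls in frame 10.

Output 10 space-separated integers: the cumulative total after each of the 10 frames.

Frame 1: SPARE (9+1=10). 10 + next roll (2) = 12. Cumulative: 12
Frame 2: OPEN (2+1=3). Cumulative: 15
Frame 3: SPARE (0+10=10). 10 + next roll (10) = 20. Cumulative: 35
Frame 4: STRIKE. 10 + next two rolls (2+4) = 16. Cumulative: 51
Frame 5: OPEN (2+4=6). Cumulative: 57
Frame 6: OPEN (2+0=2). Cumulative: 59
Frame 7: SPARE (8+2=10). 10 + next roll (4) = 14. Cumulative: 73
Frame 8: OPEN (4+2=6). Cumulative: 79
Frame 9: OPEN (2+4=6). Cumulative: 85
Frame 10: SPARE. Sum of all frame-10 rolls (2+8+2) = 12. Cumulative: 97

Answer: 12 15 35 51 57 59 73 79 85 97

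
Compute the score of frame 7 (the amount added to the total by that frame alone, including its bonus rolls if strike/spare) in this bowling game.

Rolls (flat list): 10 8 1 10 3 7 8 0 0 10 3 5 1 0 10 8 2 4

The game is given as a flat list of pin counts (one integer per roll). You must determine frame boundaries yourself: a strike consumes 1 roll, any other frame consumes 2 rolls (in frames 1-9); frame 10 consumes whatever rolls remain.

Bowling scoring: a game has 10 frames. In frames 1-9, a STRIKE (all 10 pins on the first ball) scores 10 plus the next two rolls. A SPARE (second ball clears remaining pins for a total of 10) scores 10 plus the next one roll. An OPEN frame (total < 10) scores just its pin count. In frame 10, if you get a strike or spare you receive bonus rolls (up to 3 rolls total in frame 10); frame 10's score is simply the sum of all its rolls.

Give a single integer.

Answer: 8

Derivation:
Frame 1: STRIKE. 10 + next two rolls (8+1) = 19. Cumulative: 19
Frame 2: OPEN (8+1=9). Cumulative: 28
Frame 3: STRIKE. 10 + next two rolls (3+7) = 20. Cumulative: 48
Frame 4: SPARE (3+7=10). 10 + next roll (8) = 18. Cumulative: 66
Frame 5: OPEN (8+0=8). Cumulative: 74
Frame 6: SPARE (0+10=10). 10 + next roll (3) = 13. Cumulative: 87
Frame 7: OPEN (3+5=8). Cumulative: 95
Frame 8: OPEN (1+0=1). Cumulative: 96
Frame 9: STRIKE. 10 + next two rolls (8+2) = 20. Cumulative: 116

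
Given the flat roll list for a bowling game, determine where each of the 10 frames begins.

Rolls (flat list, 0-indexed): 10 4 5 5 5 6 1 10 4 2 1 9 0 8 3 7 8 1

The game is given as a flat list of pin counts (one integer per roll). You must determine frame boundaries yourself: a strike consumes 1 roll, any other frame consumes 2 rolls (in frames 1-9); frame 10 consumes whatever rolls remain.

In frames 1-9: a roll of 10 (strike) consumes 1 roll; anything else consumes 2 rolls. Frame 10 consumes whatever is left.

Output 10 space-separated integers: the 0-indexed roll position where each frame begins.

Frame 1 starts at roll index 0: roll=10 (strike), consumes 1 roll
Frame 2 starts at roll index 1: rolls=4,5 (sum=9), consumes 2 rolls
Frame 3 starts at roll index 3: rolls=5,5 (sum=10), consumes 2 rolls
Frame 4 starts at roll index 5: rolls=6,1 (sum=7), consumes 2 rolls
Frame 5 starts at roll index 7: roll=10 (strike), consumes 1 roll
Frame 6 starts at roll index 8: rolls=4,2 (sum=6), consumes 2 rolls
Frame 7 starts at roll index 10: rolls=1,9 (sum=10), consumes 2 rolls
Frame 8 starts at roll index 12: rolls=0,8 (sum=8), consumes 2 rolls
Frame 9 starts at roll index 14: rolls=3,7 (sum=10), consumes 2 rolls
Frame 10 starts at roll index 16: 2 remaining rolls

Answer: 0 1 3 5 7 8 10 12 14 16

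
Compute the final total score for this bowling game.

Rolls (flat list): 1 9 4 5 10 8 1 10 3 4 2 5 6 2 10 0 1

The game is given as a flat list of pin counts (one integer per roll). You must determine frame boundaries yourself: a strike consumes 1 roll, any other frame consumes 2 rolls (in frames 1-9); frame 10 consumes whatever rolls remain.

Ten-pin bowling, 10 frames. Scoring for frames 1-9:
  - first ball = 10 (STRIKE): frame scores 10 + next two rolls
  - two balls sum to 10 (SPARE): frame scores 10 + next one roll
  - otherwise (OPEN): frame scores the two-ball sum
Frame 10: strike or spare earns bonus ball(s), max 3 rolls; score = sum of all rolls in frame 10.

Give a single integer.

Answer: 102

Derivation:
Frame 1: SPARE (1+9=10). 10 + next roll (4) = 14. Cumulative: 14
Frame 2: OPEN (4+5=9). Cumulative: 23
Frame 3: STRIKE. 10 + next two rolls (8+1) = 19. Cumulative: 42
Frame 4: OPEN (8+1=9). Cumulative: 51
Frame 5: STRIKE. 10 + next two rolls (3+4) = 17. Cumulative: 68
Frame 6: OPEN (3+4=7). Cumulative: 75
Frame 7: OPEN (2+5=7). Cumulative: 82
Frame 8: OPEN (6+2=8). Cumulative: 90
Frame 9: STRIKE. 10 + next two rolls (0+1) = 11. Cumulative: 101
Frame 10: OPEN. Sum of all frame-10 rolls (0+1) = 1. Cumulative: 102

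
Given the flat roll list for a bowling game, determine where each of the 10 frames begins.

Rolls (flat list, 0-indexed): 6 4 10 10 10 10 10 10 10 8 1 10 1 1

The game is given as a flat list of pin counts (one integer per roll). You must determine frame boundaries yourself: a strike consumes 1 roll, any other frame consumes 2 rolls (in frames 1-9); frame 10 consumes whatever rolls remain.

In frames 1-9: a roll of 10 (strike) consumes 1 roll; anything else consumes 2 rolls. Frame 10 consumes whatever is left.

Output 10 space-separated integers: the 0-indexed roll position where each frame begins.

Answer: 0 2 3 4 5 6 7 8 9 11

Derivation:
Frame 1 starts at roll index 0: rolls=6,4 (sum=10), consumes 2 rolls
Frame 2 starts at roll index 2: roll=10 (strike), consumes 1 roll
Frame 3 starts at roll index 3: roll=10 (strike), consumes 1 roll
Frame 4 starts at roll index 4: roll=10 (strike), consumes 1 roll
Frame 5 starts at roll index 5: roll=10 (strike), consumes 1 roll
Frame 6 starts at roll index 6: roll=10 (strike), consumes 1 roll
Frame 7 starts at roll index 7: roll=10 (strike), consumes 1 roll
Frame 8 starts at roll index 8: roll=10 (strike), consumes 1 roll
Frame 9 starts at roll index 9: rolls=8,1 (sum=9), consumes 2 rolls
Frame 10 starts at roll index 11: 3 remaining rolls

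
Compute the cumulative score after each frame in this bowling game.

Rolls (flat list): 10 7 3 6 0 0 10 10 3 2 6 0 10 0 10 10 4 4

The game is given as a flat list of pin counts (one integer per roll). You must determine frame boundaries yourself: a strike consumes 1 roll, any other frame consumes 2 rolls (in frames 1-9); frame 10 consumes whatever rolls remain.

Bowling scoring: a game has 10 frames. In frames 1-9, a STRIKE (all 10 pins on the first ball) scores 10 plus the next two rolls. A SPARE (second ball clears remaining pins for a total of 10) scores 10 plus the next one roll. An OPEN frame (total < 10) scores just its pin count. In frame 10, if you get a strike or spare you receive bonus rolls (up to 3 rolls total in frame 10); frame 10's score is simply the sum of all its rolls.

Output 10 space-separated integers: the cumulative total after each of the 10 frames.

Answer: 20 36 42 62 77 82 88 108 128 146

Derivation:
Frame 1: STRIKE. 10 + next two rolls (7+3) = 20. Cumulative: 20
Frame 2: SPARE (7+3=10). 10 + next roll (6) = 16. Cumulative: 36
Frame 3: OPEN (6+0=6). Cumulative: 42
Frame 4: SPARE (0+10=10). 10 + next roll (10) = 20. Cumulative: 62
Frame 5: STRIKE. 10 + next two rolls (3+2) = 15. Cumulative: 77
Frame 6: OPEN (3+2=5). Cumulative: 82
Frame 7: OPEN (6+0=6). Cumulative: 88
Frame 8: STRIKE. 10 + next two rolls (0+10) = 20. Cumulative: 108
Frame 9: SPARE (0+10=10). 10 + next roll (10) = 20. Cumulative: 128
Frame 10: STRIKE. Sum of all frame-10 rolls (10+4+4) = 18. Cumulative: 146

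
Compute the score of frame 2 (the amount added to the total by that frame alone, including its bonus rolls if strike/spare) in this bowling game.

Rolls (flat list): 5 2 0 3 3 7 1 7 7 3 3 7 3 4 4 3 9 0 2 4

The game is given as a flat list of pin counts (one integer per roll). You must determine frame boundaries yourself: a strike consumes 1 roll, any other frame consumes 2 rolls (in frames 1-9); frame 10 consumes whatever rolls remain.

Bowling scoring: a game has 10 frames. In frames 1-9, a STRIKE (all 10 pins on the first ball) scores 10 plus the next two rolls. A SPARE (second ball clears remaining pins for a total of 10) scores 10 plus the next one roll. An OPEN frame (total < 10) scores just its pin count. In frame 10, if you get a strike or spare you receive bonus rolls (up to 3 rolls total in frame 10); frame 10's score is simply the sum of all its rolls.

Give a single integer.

Answer: 3

Derivation:
Frame 1: OPEN (5+2=7). Cumulative: 7
Frame 2: OPEN (0+3=3). Cumulative: 10
Frame 3: SPARE (3+7=10). 10 + next roll (1) = 11. Cumulative: 21
Frame 4: OPEN (1+7=8). Cumulative: 29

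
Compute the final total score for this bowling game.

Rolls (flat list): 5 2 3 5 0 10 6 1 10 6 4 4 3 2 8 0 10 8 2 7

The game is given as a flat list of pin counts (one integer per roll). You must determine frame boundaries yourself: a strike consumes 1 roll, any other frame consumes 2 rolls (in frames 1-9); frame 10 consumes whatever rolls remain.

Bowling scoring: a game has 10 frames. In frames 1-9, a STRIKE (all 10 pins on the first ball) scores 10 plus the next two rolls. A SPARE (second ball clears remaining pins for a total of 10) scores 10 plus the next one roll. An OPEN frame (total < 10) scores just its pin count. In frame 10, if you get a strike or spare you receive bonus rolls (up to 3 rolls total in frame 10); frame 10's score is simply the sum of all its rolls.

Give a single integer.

Answer: 124

Derivation:
Frame 1: OPEN (5+2=7). Cumulative: 7
Frame 2: OPEN (3+5=8). Cumulative: 15
Frame 3: SPARE (0+10=10). 10 + next roll (6) = 16. Cumulative: 31
Frame 4: OPEN (6+1=7). Cumulative: 38
Frame 5: STRIKE. 10 + next two rolls (6+4) = 20. Cumulative: 58
Frame 6: SPARE (6+4=10). 10 + next roll (4) = 14. Cumulative: 72
Frame 7: OPEN (4+3=7). Cumulative: 79
Frame 8: SPARE (2+8=10). 10 + next roll (0) = 10. Cumulative: 89
Frame 9: SPARE (0+10=10). 10 + next roll (8) = 18. Cumulative: 107
Frame 10: SPARE. Sum of all frame-10 rolls (8+2+7) = 17. Cumulative: 124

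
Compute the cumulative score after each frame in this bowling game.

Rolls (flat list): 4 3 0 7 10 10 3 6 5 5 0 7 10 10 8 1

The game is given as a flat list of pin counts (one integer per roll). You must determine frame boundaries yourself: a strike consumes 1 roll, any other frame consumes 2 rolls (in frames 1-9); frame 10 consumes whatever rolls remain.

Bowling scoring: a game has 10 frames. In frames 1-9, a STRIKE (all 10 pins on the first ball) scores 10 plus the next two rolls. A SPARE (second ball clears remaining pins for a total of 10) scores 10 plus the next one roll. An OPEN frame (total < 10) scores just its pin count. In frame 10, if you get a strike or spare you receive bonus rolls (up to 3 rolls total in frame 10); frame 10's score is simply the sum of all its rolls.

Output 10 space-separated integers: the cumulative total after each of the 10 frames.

Frame 1: OPEN (4+3=7). Cumulative: 7
Frame 2: OPEN (0+7=7). Cumulative: 14
Frame 3: STRIKE. 10 + next two rolls (10+3) = 23. Cumulative: 37
Frame 4: STRIKE. 10 + next two rolls (3+6) = 19. Cumulative: 56
Frame 5: OPEN (3+6=9). Cumulative: 65
Frame 6: SPARE (5+5=10). 10 + next roll (0) = 10. Cumulative: 75
Frame 7: OPEN (0+7=7). Cumulative: 82
Frame 8: STRIKE. 10 + next two rolls (10+8) = 28. Cumulative: 110
Frame 9: STRIKE. 10 + next two rolls (8+1) = 19. Cumulative: 129
Frame 10: OPEN. Sum of all frame-10 rolls (8+1) = 9. Cumulative: 138

Answer: 7 14 37 56 65 75 82 110 129 138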